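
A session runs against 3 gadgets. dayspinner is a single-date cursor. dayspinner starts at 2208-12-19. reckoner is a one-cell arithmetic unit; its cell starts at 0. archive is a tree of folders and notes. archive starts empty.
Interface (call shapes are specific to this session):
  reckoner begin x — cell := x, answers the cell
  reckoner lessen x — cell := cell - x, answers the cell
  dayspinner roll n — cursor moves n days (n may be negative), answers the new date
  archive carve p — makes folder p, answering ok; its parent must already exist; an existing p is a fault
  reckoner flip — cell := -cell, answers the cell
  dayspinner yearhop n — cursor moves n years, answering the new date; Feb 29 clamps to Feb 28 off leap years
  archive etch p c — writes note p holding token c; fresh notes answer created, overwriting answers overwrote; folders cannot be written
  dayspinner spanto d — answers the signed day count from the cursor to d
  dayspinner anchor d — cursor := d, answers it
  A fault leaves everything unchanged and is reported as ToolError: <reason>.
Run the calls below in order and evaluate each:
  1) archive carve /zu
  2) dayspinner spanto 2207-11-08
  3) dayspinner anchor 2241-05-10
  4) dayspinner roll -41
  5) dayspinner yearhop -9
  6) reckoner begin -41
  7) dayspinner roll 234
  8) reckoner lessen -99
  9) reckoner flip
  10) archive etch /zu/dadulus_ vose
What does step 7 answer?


# archive carve(/zu) : ok
# dayspinner spanto(2207-11-08) : -407
# dayspinner anchor(2241-05-10) : 2241-05-10
# dayspinner roll(-41) : 2241-03-30
# dayspinner yearhop(-9) : 2232-03-30
# reckoner begin(-41) : -41
# dayspinner roll(234) : 2232-11-19
# reckoner lessen(-99) : 58
# reckoner flip() : -58
# archive etch(/zu/dadulus_, vose) : created

Answer: 2232-11-19


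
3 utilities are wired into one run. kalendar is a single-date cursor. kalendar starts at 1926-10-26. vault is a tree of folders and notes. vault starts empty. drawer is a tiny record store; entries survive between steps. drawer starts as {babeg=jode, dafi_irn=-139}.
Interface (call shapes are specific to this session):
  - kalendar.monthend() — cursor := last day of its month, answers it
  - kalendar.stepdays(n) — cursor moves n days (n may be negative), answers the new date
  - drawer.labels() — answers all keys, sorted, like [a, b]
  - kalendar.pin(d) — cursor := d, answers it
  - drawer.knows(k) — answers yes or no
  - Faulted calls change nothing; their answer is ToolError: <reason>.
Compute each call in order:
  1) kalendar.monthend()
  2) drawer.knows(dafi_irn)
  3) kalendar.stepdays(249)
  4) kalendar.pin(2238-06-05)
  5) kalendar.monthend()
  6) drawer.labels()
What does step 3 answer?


Answer: 1927-07-07

Derivation:
Act: kalendar.monthend[]
Obs: 1926-10-31
Act: drawer.knows[k→dafi_irn]
Obs: yes
Act: kalendar.stepdays[n→249]
Obs: 1927-07-07
Act: kalendar.pin[d→2238-06-05]
Obs: 2238-06-05
Act: kalendar.monthend[]
Obs: 2238-06-30
Act: drawer.labels[]
Obs: [babeg, dafi_irn]


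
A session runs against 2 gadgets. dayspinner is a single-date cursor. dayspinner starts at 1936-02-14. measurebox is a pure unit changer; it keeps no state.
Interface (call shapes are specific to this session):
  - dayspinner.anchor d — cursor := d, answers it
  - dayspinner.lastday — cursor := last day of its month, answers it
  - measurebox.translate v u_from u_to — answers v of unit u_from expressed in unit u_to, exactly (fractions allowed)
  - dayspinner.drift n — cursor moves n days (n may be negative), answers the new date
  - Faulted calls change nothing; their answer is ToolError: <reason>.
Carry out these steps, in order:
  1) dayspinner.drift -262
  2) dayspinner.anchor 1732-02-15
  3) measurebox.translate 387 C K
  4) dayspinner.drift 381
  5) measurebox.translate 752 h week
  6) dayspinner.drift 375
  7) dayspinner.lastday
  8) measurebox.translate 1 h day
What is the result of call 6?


Answer: 1734-03-12

Derivation:
# dayspinner.drift(n=-262) : 1935-05-28
# dayspinner.anchor(d=1732-02-15) : 1732-02-15
# measurebox.translate(v=387, u_from=C, u_to=K) : 13203/20
# dayspinner.drift(n=381) : 1733-03-02
# measurebox.translate(v=752, u_from=h, u_to=week) : 94/21
# dayspinner.drift(n=375) : 1734-03-12
# dayspinner.lastday() : 1734-03-31
# measurebox.translate(v=1, u_from=h, u_to=day) : 1/24


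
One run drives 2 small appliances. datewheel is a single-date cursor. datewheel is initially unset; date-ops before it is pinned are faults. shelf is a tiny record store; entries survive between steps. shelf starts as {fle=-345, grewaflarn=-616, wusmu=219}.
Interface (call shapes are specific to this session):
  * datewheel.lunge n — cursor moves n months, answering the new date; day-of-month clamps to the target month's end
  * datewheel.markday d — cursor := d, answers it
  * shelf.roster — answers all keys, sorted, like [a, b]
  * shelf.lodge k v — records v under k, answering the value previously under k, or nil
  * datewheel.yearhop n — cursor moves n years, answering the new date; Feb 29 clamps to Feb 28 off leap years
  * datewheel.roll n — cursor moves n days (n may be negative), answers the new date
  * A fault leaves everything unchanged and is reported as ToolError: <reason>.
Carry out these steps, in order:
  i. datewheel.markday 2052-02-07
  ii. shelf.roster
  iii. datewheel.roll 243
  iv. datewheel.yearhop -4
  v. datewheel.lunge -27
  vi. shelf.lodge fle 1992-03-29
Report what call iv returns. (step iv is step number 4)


Calling datewheel.markday using d→2052-02-07, which returns 2052-02-07.
Then shelf.roster(): [fle, grewaflarn, wusmu].
Invoking datewheel.roll using n→243, and observe 2052-10-07.
I invoke datewheel.yearhop using n→-4, yielding 2048-10-07.
Invoking datewheel.lunge using n→-27, → 2046-07-07.
I call shelf.lodge using k→fle, v→1992-03-29, yielding -345.

Answer: 2048-10-07


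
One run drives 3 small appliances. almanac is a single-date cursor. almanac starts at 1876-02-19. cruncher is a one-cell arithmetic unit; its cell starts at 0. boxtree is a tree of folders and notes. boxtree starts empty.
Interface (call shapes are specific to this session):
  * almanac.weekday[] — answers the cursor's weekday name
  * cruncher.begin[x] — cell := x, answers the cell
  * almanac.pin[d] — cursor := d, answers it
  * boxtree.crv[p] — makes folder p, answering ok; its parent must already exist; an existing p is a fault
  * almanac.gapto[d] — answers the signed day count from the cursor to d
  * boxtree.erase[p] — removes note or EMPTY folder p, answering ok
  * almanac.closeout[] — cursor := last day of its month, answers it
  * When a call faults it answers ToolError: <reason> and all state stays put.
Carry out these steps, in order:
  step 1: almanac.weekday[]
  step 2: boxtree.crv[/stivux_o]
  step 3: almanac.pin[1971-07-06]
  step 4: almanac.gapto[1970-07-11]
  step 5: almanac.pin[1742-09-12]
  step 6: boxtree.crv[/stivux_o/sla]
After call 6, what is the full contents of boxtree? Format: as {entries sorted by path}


Answer: {stivux_o/, stivux_o/sla/}

Derivation:
Using almanac.weekday(), and see Saturday.
Using boxtree.crv using /stivux_o, and get ok.
I try almanac.pin using 1971-07-06, giving 1971-07-06.
Invoking almanac.gapto using 1970-07-11, yielding -360.
I use almanac.pin using 1742-09-12, which returns 1742-09-12.
I use boxtree.crv using /stivux_o/sla, giving ok.


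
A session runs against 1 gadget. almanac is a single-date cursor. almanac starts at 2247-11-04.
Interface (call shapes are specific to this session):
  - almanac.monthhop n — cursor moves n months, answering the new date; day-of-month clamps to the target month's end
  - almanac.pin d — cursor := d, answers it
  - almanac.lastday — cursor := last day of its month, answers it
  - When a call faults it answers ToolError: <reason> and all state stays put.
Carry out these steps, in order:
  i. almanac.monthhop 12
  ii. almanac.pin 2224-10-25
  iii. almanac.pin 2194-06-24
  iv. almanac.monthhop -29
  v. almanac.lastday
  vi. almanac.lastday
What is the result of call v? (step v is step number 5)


Answer: 2192-01-31

Derivation:
CALL almanac.monthhop[n='12']
RET  2248-11-04
CALL almanac.pin[d='2224-10-25']
RET  2224-10-25
CALL almanac.pin[d='2194-06-24']
RET  2194-06-24
CALL almanac.monthhop[n='-29']
RET  2192-01-24
CALL almanac.lastday[]
RET  2192-01-31
CALL almanac.lastday[]
RET  2192-01-31


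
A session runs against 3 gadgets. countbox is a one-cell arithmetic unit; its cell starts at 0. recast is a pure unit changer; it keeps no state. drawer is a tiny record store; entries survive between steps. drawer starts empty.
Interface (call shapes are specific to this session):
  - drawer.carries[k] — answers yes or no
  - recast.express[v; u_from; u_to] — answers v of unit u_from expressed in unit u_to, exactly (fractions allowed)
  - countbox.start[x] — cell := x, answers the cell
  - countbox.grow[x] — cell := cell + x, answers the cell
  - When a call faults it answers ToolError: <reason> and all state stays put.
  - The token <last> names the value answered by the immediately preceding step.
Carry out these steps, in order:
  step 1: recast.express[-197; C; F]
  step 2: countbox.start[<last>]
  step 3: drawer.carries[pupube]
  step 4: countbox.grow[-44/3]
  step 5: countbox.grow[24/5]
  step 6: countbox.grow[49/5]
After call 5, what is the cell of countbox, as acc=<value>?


Answer: acc=-4987/15

Derivation:
I call recast.express on v='-197', u_from='C', u_to='F', — result: -1613/5.
Using countbox.start on x='<last>', giving -1613/5.
Next I call drawer.carries on k='pupube', — result: no.
Now I run countbox.grow on x='-44/3', which returns -5059/15.
I use countbox.grow on x='24/5', and get -4987/15.
Calling countbox.grow on x='49/5', yielding -968/3.


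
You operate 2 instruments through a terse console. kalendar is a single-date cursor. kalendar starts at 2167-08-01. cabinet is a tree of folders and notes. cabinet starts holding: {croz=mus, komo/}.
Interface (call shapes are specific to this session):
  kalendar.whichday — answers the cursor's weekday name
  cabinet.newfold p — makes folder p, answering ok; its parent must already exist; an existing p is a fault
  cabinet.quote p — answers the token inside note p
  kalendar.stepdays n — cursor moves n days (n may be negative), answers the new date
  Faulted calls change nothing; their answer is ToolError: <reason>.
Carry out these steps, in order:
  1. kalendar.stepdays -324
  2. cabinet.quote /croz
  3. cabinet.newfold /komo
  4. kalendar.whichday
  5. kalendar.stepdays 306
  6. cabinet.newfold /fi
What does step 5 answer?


! stepdays(-324) == 2166-09-11
! quote(/croz) == mus
! newfold(/komo) == ToolError: exists
! whichday() == Thursday
! stepdays(306) == 2167-07-14
! newfold(/fi) == ok

Answer: 2167-07-14


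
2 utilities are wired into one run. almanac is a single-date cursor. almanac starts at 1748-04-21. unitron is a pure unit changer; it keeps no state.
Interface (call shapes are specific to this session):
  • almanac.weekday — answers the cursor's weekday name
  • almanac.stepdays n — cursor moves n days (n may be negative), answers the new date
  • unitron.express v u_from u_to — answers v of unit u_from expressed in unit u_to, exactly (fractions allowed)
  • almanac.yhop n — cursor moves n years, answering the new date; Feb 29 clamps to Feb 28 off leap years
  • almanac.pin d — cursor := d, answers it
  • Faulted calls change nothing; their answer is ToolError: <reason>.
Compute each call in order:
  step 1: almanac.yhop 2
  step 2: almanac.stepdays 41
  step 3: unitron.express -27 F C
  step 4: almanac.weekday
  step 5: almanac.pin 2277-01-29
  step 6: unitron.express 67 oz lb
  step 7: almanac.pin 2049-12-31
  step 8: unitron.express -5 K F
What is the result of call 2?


Answer: 1750-06-01

Derivation:
# 1. yhop(n: 2) == 1750-04-21
# 2. stepdays(n: 41) == 1750-06-01
# 3. express(v: -27, u_from: F, u_to: C) == -295/9
# 4. weekday() == Monday
# 5. pin(d: 2277-01-29) == 2277-01-29
# 6. express(v: 67, u_from: oz, u_to: lb) == 67/16
# 7. pin(d: 2049-12-31) == 2049-12-31
# 8. express(v: -5, u_from: K, u_to: F) == -46867/100


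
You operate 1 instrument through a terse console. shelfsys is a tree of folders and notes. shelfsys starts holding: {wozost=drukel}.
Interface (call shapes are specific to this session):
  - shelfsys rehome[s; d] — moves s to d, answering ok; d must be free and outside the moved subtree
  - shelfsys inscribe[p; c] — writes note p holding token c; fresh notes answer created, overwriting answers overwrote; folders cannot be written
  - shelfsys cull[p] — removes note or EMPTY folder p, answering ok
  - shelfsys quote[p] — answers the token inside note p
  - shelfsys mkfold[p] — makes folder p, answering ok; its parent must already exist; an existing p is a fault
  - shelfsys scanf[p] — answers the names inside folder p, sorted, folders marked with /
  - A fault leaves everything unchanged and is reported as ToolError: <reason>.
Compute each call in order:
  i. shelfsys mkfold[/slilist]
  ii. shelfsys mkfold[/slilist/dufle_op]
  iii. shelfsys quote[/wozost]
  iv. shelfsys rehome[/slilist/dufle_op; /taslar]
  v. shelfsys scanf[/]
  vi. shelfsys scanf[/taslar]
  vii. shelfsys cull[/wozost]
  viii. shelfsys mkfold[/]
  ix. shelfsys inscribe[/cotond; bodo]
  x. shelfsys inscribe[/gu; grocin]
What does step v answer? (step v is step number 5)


Answer: [slilist/, taslar/, wozost]

Derivation:
;; shelfsys mkfold(p=/slilist) : ok
;; shelfsys mkfold(p=/slilist/dufle_op) : ok
;; shelfsys quote(p=/wozost) : drukel
;; shelfsys rehome(s=/slilist/dufle_op, d=/taslar) : ok
;; shelfsys scanf(p=/) : [slilist/, taslar/, wozost]
;; shelfsys scanf(p=/taslar) : []
;; shelfsys cull(p=/wozost) : ok
;; shelfsys mkfold(p=/) : ToolError: exists
;; shelfsys inscribe(p=/cotond, c=bodo) : created
;; shelfsys inscribe(p=/gu, c=grocin) : created


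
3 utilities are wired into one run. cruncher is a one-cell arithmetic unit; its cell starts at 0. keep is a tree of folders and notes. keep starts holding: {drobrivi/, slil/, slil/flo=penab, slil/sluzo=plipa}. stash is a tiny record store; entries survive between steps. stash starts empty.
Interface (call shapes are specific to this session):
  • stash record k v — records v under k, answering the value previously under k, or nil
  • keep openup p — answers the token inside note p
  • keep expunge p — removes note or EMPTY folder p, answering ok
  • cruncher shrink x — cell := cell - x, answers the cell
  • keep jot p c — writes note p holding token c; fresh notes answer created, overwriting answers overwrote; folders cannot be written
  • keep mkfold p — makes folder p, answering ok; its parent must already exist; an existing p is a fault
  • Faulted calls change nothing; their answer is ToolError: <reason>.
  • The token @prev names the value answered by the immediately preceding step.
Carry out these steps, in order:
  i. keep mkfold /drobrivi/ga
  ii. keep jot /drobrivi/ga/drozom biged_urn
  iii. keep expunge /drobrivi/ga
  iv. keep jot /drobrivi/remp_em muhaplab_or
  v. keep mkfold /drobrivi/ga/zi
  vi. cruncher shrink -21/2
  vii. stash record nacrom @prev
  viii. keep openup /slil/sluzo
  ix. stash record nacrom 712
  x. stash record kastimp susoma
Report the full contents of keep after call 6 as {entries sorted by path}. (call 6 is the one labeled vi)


! 1. keep mkfold(p=/drobrivi/ga) == ok
! 2. keep jot(p=/drobrivi/ga/drozom, c=biged_urn) == created
! 3. keep expunge(p=/drobrivi/ga) == ToolError: not empty
! 4. keep jot(p=/drobrivi/remp_em, c=muhaplab_or) == created
! 5. keep mkfold(p=/drobrivi/ga/zi) == ok
! 6. cruncher shrink(x=-21/2) == 21/2
! 7. stash record(k=nacrom, v=@prev) == nil
! 8. keep openup(p=/slil/sluzo) == plipa
! 9. stash record(k=nacrom, v=712) == 21/2
! 10. stash record(k=kastimp, v=susoma) == nil

Answer: {drobrivi/, drobrivi/ga/, drobrivi/ga/drozom=biged_urn, drobrivi/ga/zi/, drobrivi/remp_em=muhaplab_or, slil/, slil/flo=penab, slil/sluzo=plipa}


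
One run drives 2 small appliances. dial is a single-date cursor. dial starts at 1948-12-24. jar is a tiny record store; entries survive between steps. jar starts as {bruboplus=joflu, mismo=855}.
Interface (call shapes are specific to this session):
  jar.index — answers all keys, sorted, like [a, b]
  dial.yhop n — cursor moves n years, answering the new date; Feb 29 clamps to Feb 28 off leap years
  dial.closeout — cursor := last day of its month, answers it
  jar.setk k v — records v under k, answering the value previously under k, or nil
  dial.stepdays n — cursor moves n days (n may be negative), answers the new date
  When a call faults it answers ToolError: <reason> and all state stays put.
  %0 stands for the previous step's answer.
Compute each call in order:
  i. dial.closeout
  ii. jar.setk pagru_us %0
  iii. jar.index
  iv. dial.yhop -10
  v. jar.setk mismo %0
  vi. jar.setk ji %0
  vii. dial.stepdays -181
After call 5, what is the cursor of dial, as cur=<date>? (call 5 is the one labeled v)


;; dial.closeout() ~> 1948-12-31
;; jar.setk(k=pagru_us, v=%0) ~> nil
;; jar.index() ~> [bruboplus, mismo, pagru_us]
;; dial.yhop(n=-10) ~> 1938-12-31
;; jar.setk(k=mismo, v=%0) ~> 855
;; jar.setk(k=ji, v=%0) ~> nil
;; dial.stepdays(n=-181) ~> 1938-07-03

Answer: cur=1938-12-31


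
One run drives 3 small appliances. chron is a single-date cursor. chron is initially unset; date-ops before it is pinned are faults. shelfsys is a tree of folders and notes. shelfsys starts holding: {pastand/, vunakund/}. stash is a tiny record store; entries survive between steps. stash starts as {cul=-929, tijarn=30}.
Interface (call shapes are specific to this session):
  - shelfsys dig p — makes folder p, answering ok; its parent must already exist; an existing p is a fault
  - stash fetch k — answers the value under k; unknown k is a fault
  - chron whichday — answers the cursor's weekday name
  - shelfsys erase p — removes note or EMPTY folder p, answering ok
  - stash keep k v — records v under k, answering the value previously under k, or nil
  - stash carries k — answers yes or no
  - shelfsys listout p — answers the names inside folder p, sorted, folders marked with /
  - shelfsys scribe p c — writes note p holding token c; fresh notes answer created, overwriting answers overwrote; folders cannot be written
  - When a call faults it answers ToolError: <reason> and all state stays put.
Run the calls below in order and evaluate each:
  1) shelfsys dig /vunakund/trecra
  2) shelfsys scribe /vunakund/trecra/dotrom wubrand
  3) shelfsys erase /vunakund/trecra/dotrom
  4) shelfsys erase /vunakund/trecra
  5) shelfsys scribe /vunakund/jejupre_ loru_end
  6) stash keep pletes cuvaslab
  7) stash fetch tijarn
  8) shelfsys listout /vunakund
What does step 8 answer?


Answer: [jejupre_]

Derivation:
% 1. shelfsys dig(p→/vunakund/trecra) -> ok
% 2. shelfsys scribe(p→/vunakund/trecra/dotrom, c→wubrand) -> created
% 3. shelfsys erase(p→/vunakund/trecra/dotrom) -> ok
% 4. shelfsys erase(p→/vunakund/trecra) -> ok
% 5. shelfsys scribe(p→/vunakund/jejupre_, c→loru_end) -> created
% 6. stash keep(k→pletes, v→cuvaslab) -> nil
% 7. stash fetch(k→tijarn) -> 30
% 8. shelfsys listout(p→/vunakund) -> [jejupre_]


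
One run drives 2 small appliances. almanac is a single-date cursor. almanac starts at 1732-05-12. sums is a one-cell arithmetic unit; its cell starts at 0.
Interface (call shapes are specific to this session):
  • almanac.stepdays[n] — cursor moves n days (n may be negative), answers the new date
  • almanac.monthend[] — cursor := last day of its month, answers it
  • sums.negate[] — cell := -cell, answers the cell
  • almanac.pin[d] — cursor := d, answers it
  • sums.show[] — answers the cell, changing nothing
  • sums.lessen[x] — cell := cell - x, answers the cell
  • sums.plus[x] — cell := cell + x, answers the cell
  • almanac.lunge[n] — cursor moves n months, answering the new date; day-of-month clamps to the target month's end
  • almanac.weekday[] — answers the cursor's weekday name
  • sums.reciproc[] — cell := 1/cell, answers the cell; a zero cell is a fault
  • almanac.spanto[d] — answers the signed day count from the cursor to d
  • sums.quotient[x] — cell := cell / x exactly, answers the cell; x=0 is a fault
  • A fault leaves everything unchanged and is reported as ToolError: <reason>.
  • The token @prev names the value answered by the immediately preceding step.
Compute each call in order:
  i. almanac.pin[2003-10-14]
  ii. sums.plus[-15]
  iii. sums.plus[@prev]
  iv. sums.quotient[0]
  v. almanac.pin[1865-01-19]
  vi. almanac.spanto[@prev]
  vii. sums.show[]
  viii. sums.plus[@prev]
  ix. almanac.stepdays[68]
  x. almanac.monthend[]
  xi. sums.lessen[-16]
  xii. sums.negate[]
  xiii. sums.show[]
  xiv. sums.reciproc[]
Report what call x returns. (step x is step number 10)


$ almanac.pin d='2003-10-14'
= 2003-10-14
$ sums.plus x='-15'
= -15
$ sums.plus x='@prev'
= -30
$ sums.quotient x='0'
= ToolError: division by zero
$ almanac.pin d='1865-01-19'
= 1865-01-19
$ almanac.spanto d='@prev'
= 0
$ sums.show
= -30
$ sums.plus x='@prev'
= -60
$ almanac.stepdays n='68'
= 1865-03-28
$ almanac.monthend
= 1865-03-31
$ sums.lessen x='-16'
= -44
$ sums.negate
= 44
$ sums.show
= 44
$ sums.reciproc
= 1/44

Answer: 1865-03-31


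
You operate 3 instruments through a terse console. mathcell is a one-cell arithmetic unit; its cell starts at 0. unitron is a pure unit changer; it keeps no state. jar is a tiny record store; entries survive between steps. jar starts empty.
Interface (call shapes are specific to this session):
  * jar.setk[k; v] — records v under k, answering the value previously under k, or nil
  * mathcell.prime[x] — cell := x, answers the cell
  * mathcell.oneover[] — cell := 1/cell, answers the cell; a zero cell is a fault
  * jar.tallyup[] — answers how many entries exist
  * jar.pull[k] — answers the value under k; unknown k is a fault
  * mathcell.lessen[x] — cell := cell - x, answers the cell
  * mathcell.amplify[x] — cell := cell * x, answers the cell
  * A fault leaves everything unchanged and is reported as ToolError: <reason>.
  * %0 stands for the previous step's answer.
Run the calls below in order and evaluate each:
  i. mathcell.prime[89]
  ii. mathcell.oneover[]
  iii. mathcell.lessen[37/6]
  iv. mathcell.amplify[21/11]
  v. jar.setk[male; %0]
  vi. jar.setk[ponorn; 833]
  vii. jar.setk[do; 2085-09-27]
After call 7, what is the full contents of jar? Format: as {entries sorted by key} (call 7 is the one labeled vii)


Answer: {do=2085-09-27, male=-23009/1958, ponorn=833}

Derivation:
→ mathcell.prime(x='89')
← 89
→ mathcell.oneover()
← 1/89
→ mathcell.lessen(x='37/6')
← -3287/534
→ mathcell.amplify(x='21/11')
← -23009/1958
→ jar.setk(k='male', v='%0')
← nil
→ jar.setk(k='ponorn', v='833')
← nil
→ jar.setk(k='do', v='2085-09-27')
← nil


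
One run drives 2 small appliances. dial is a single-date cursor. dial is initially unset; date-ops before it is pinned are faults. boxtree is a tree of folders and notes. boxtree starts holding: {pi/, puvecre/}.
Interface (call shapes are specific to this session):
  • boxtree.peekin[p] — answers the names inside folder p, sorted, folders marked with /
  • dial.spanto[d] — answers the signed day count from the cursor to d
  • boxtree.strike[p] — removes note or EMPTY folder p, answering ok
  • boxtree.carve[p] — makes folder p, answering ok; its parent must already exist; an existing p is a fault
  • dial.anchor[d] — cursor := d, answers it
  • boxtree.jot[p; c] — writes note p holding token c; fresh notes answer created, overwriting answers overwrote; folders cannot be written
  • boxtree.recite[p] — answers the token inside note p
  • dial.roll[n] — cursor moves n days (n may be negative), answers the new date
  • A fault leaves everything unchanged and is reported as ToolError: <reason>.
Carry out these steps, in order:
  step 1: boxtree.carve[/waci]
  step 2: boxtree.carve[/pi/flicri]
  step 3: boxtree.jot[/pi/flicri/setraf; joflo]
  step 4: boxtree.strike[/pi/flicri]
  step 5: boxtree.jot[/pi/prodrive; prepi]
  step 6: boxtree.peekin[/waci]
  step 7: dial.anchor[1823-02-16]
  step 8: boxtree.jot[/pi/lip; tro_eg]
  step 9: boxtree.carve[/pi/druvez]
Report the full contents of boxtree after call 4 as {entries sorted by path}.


Answer: {pi/, pi/flicri/, pi/flicri/setraf=joflo, puvecre/, waci/}

Derivation:
[in] carve p→/waci
= ok
[in] carve p→/pi/flicri
= ok
[in] jot p→/pi/flicri/setraf c→joflo
= created
[in] strike p→/pi/flicri
= ToolError: not empty
[in] jot p→/pi/prodrive c→prepi
= created
[in] peekin p→/waci
= []
[in] anchor d→1823-02-16
= 1823-02-16
[in] jot p→/pi/lip c→tro_eg
= created
[in] carve p→/pi/druvez
= ok


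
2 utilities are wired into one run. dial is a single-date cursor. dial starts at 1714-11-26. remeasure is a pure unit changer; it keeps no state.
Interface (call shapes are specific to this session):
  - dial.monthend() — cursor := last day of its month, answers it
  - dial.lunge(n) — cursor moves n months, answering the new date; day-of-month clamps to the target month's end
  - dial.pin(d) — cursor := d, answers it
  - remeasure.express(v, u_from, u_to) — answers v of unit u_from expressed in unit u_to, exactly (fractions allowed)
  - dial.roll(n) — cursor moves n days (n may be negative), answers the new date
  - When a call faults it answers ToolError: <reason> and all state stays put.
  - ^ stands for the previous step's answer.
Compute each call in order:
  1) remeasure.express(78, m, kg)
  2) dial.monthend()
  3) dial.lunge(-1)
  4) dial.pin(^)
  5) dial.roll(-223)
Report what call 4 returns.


Answer: 1714-10-30

Derivation:
[in] express v→78 u_from→m u_to→kg
:: ToolError: incompatible units
[in] monthend
:: 1714-11-30
[in] lunge n→-1
:: 1714-10-30
[in] pin d→^
:: 1714-10-30
[in] roll n→-223
:: 1714-03-21


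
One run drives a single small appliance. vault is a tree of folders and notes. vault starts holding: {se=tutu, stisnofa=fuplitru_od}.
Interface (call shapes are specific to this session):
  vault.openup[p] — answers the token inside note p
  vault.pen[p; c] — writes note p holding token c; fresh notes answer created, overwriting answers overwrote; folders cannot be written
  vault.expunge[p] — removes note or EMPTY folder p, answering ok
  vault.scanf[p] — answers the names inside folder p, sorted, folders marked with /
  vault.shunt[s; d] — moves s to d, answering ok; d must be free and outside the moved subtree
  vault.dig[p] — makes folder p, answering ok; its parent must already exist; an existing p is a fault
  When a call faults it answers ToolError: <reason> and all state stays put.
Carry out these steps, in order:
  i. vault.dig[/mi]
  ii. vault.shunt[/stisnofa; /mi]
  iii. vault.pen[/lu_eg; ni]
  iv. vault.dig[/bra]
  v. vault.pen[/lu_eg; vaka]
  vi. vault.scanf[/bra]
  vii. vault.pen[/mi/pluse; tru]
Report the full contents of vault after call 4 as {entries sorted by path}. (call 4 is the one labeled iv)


% vault.dig(/mi) : ok
% vault.shunt(/stisnofa, /mi) : ToolError: exists
% vault.pen(/lu_eg, ni) : created
% vault.dig(/bra) : ok
% vault.pen(/lu_eg, vaka) : overwrote
% vault.scanf(/bra) : []
% vault.pen(/mi/pluse, tru) : created

Answer: {bra/, lu_eg=ni, mi/, se=tutu, stisnofa=fuplitru_od}


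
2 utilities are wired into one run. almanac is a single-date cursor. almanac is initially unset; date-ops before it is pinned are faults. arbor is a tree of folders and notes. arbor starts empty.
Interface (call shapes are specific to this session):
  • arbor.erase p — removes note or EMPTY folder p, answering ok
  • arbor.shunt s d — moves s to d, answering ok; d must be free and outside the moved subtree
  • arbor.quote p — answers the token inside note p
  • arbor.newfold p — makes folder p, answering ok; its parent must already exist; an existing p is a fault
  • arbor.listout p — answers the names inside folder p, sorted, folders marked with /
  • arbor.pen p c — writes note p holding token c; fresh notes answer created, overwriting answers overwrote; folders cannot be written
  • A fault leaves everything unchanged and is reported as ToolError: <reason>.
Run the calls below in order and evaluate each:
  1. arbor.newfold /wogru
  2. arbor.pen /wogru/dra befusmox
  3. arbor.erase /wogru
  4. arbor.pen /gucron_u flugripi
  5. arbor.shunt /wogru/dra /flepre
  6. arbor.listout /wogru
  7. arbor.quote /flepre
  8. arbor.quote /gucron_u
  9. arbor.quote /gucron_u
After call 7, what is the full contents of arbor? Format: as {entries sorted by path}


Answer: {flepre=befusmox, gucron_u=flugripi, wogru/}

Derivation:
·→ newfold(p='/wogru')
·← ok
·→ pen(p='/wogru/dra', c='befusmox')
·← created
·→ erase(p='/wogru')
·← ToolError: not empty
·→ pen(p='/gucron_u', c='flugripi')
·← created
·→ shunt(s='/wogru/dra', d='/flepre')
·← ok
·→ listout(p='/wogru')
·← []
·→ quote(p='/flepre')
·← befusmox
·→ quote(p='/gucron_u')
·← flugripi
·→ quote(p='/gucron_u')
·← flugripi


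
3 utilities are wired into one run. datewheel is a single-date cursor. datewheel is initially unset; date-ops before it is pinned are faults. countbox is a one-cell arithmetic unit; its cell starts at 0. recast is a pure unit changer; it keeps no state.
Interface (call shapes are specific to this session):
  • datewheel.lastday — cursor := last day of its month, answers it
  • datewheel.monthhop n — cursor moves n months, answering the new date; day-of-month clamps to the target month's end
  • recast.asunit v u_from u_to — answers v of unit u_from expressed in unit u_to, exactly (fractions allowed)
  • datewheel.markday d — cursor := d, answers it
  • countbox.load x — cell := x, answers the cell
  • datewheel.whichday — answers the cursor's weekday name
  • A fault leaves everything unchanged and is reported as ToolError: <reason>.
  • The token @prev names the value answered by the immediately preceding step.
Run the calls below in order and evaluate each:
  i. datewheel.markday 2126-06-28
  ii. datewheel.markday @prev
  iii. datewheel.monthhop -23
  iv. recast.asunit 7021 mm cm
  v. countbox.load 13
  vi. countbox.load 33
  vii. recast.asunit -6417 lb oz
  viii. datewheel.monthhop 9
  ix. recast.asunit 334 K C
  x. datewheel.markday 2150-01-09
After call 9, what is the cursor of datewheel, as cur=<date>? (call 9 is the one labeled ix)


I run markday passing d→2126-06-28, giving 2126-06-28.
Next I call markday passing d→@prev, and observe 2126-06-28.
Calling monthhop passing n→-23, which returns 2124-07-28.
Calling asunit passing v→7021, u_from→mm, u_to→cm, and get 7021/10.
Invoking load passing x→13, and observe 13.
I call load passing x→33, — result: 33.
Using asunit passing v→-6417, u_from→lb, u_to→oz, giving -102672.
I run monthhop passing n→9, giving 2125-04-28.
Invoking asunit passing v→334, u_from→K, u_to→C, and see 1217/20.
I use markday passing d→2150-01-09, → 2150-01-09.

Answer: cur=2125-04-28


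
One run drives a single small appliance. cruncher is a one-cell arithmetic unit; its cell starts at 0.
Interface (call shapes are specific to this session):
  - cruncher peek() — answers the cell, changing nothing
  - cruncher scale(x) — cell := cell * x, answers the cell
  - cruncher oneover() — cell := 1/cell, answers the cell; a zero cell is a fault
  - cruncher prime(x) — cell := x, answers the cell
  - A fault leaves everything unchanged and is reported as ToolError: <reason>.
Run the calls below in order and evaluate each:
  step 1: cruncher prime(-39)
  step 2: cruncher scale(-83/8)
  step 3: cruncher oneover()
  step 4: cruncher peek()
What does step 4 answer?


Answer: 8/3237

Derivation:
Next I call cruncher prime(x→-39), yielding -39.
Invoking cruncher scale(x→-83/8), yielding 3237/8.
Using cruncher oneover, — result: 8/3237.
I run cruncher peek, giving 8/3237.


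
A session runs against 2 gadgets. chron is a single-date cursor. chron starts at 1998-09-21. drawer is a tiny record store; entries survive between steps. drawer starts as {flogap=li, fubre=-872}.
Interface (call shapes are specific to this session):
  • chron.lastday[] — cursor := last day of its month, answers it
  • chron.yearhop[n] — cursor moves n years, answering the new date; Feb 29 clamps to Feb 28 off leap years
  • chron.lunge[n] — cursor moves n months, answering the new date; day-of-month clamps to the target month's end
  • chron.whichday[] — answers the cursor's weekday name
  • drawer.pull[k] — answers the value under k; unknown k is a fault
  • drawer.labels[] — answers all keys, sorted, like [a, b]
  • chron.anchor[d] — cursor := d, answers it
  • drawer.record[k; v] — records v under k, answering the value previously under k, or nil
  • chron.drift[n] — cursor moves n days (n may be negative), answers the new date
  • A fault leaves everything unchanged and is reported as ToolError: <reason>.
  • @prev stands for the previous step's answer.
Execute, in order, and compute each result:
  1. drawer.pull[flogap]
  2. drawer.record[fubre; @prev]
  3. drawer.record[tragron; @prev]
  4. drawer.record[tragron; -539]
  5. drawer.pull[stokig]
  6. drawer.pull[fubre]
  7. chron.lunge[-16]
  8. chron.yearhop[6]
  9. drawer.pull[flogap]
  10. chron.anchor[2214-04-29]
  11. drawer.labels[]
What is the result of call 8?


Calling pull on k='flogap', → li.
I try record on k='fubre', v='@prev', — result: -872.
Next I call record on k='tragron', v='@prev', which returns nil.
I use record on k='tragron', v='-539', giving -872.
Next I call pull on k='stokig', and get ToolError: no such key stokig.
I try pull on k='fubre', → li.
I call lunge on n='-16', and see 1997-05-21.
Then yearhop on n='6', and see 2003-05-21.
I call pull on k='flogap', which returns li.
Now I run anchor on d='2214-04-29': 2214-04-29.
Next I call labels(), and see [flogap, fubre, tragron].

Answer: 2003-05-21


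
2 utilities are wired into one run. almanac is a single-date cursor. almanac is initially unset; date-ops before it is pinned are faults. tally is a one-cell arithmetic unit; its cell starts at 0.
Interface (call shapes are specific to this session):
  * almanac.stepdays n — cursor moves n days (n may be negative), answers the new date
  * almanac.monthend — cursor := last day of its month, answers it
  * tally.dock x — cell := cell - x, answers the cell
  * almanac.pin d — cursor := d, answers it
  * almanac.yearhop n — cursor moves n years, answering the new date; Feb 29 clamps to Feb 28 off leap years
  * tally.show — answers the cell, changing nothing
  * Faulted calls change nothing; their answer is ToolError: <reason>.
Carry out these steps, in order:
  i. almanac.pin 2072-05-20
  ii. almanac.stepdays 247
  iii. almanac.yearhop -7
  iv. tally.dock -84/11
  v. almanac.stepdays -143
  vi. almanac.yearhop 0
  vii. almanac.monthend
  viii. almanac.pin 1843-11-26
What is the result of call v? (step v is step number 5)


Answer: 2065-09-01

Derivation:
> almanac.pin d='2072-05-20'
[out] 2072-05-20
> almanac.stepdays n='247'
[out] 2073-01-22
> almanac.yearhop n='-7'
[out] 2066-01-22
> tally.dock x='-84/11'
[out] 84/11
> almanac.stepdays n='-143'
[out] 2065-09-01
> almanac.yearhop n='0'
[out] 2065-09-01
> almanac.monthend
[out] 2065-09-30
> almanac.pin d='1843-11-26'
[out] 1843-11-26


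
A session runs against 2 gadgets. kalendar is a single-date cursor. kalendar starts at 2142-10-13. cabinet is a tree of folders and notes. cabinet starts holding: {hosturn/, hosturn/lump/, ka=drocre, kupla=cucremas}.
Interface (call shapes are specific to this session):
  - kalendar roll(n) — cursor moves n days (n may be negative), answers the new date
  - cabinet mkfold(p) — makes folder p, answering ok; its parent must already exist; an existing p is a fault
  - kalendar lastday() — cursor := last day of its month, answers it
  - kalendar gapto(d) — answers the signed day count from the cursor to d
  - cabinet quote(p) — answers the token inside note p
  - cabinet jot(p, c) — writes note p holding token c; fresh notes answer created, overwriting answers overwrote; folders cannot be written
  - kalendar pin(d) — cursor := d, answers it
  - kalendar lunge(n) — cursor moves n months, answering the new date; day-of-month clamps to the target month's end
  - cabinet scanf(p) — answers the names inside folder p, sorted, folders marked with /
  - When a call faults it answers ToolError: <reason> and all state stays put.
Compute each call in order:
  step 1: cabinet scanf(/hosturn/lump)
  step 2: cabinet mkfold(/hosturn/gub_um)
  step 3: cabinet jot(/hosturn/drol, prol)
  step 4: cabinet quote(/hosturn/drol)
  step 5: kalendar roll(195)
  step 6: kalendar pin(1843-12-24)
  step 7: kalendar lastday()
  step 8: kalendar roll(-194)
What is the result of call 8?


Do: cabinet scanf[/hosturn/lump]
See: []
Do: cabinet mkfold[/hosturn/gub_um]
See: ok
Do: cabinet jot[/hosturn/drol; prol]
See: created
Do: cabinet quote[/hosturn/drol]
See: prol
Do: kalendar roll[195]
See: 2143-04-26
Do: kalendar pin[1843-12-24]
See: 1843-12-24
Do: kalendar lastday[]
See: 1843-12-31
Do: kalendar roll[-194]
See: 1843-06-20

Answer: 1843-06-20


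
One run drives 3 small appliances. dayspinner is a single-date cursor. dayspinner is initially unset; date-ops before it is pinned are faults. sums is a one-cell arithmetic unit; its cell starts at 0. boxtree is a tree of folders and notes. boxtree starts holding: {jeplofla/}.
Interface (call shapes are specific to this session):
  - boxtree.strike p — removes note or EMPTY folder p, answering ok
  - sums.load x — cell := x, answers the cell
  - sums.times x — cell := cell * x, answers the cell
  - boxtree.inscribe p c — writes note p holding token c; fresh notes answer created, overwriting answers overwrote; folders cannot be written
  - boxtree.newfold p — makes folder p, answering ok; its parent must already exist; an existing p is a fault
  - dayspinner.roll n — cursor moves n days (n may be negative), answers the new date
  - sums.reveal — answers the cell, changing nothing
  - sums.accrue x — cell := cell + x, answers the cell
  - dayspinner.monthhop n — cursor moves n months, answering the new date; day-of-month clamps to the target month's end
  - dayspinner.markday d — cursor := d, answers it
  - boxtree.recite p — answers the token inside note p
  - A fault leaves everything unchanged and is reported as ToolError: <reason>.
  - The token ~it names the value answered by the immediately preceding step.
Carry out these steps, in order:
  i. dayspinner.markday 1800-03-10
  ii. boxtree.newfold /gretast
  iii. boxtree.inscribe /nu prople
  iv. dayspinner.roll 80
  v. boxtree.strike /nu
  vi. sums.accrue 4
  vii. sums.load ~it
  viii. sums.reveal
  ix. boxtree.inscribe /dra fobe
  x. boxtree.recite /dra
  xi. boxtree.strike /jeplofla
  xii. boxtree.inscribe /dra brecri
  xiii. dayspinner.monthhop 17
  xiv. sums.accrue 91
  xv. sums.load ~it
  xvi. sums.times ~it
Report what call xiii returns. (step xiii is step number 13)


Answer: 1801-10-29

Derivation:
~$ markday d='1800-03-10'
[out] 1800-03-10
~$ newfold p='/gretast'
[out] ok
~$ inscribe p='/nu' c='prople'
[out] created
~$ roll n='80'
[out] 1800-05-29
~$ strike p='/nu'
[out] ok
~$ accrue x='4'
[out] 4
~$ load x='~it'
[out] 4
~$ reveal
[out] 4
~$ inscribe p='/dra' c='fobe'
[out] created
~$ recite p='/dra'
[out] fobe
~$ strike p='/jeplofla'
[out] ok
~$ inscribe p='/dra' c='brecri'
[out] overwrote
~$ monthhop n='17'
[out] 1801-10-29
~$ accrue x='91'
[out] 95
~$ load x='~it'
[out] 95
~$ times x='~it'
[out] 9025


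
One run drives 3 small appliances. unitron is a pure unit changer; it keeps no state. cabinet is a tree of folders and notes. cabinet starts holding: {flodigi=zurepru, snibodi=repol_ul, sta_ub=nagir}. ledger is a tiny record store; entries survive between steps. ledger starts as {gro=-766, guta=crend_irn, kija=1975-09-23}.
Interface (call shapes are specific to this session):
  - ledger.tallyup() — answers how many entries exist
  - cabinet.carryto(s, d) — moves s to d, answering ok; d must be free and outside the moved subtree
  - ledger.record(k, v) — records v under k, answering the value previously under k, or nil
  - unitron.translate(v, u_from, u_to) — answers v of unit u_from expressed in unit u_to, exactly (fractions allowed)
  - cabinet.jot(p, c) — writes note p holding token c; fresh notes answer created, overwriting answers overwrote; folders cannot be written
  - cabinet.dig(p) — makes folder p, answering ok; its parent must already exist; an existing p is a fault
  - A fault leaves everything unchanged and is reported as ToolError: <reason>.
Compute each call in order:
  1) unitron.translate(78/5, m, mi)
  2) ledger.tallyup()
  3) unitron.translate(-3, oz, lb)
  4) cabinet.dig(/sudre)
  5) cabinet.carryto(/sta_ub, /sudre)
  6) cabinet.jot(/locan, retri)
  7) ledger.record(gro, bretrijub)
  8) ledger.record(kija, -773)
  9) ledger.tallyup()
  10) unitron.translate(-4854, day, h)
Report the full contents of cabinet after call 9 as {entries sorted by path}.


Answer: {flodigi=zurepru, locan=retri, snibodi=repol_ul, sta_ub=nagir, sudre/}

Derivation:
==> unitron.translate(78/5, m, mi)
<== 325/33528
==> ledger.tallyup()
<== 3
==> unitron.translate(-3, oz, lb)
<== -3/16
==> cabinet.dig(/sudre)
<== ok
==> cabinet.carryto(/sta_ub, /sudre)
<== ToolError: exists
==> cabinet.jot(/locan, retri)
<== created
==> ledger.record(gro, bretrijub)
<== -766
==> ledger.record(kija, -773)
<== 1975-09-23
==> ledger.tallyup()
<== 3
==> unitron.translate(-4854, day, h)
<== -116496
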